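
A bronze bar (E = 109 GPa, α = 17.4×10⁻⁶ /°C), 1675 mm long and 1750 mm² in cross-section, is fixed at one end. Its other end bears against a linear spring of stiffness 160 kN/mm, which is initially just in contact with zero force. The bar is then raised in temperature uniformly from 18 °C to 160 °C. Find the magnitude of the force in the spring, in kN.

Free thermal expansion: δ_free = αΔT L = 17.4×10⁻⁶ × 142 × 1675 = 4.139 mm.
Let P be the compressive force at the spring. The bar shortens elastically by PL/(AE) and the spring compresses by P/k; together these equal δ_free.
P [ L/(AE) + 1/k ] = δ_free → P [ 1675/(1750×109×10³) + 1/(160×10³) ] = 4.139.
P = 4.139 / 1.503×10⁻⁵ = 275300 N.

P ≈ 275 kN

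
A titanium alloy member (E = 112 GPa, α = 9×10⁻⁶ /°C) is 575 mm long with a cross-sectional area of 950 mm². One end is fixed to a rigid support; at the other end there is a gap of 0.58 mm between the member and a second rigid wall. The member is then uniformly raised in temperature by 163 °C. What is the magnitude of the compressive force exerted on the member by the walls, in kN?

If the wall were absent the member would grow by αΔT L = 9×10⁻⁶ × 163 × 575 = 0.8435 mm.
This exceeds the 0.58 mm gap, so the wall pushes back. The portion of expansion that must be recovered elastically is δ_free − gap = 0.8435 − 0.58 = 0.2635 mm.
So σ = E(δ_free − g)/L = 112×10³ × 0.2635/575 = 51.33 MPa.
P = σA = 51.33 × 950 = 48.76 kN.

P ≈ 48.8 kN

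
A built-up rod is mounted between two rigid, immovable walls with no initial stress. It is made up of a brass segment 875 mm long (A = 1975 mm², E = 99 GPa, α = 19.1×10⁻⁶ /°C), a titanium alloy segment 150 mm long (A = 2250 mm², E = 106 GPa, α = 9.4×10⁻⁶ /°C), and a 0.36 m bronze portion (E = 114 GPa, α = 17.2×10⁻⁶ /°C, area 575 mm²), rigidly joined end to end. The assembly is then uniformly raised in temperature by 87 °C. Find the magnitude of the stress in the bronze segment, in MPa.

σ ≈ 347 MPa (compressive)

If the supports were absent, the total length change would be Σ αᵢΔT Lᵢ = 19.1×10⁻⁶×87×875 + 9.4×10⁻⁶×87×150 + 17.2×10⁻⁶×87×360 = 2.115 mm.
The walls prevent any net length change, so an axial force P (same in every segment) develops. Compatibility: P · Σ Lᵢ/(AᵢEᵢ) = δ_free.
Σ Lᵢ/(AᵢEᵢ) = 875/(1975×99×10³) + 150/(2250×106×10³) + 360/(575×114×10³) = 1.06×10⁻⁵ mm/N.
So P = 2.115 / 1.06×10⁻⁵ = 199.6 kN, compressive.
σ_{bronze} = P / A = 199600 / 575 = 347.2 MPa.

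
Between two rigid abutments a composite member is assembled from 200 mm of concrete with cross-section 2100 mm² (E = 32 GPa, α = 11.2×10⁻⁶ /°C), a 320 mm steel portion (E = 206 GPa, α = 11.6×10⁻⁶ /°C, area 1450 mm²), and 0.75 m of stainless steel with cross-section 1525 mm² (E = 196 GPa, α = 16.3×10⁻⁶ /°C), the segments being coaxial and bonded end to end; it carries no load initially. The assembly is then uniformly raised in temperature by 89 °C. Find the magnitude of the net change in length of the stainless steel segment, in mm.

|ΔL| ≈ 0.469 mm

Free thermal expansion of the whole bar: Σ αᵢΔT Lᵢ = 11.2×10⁻⁶×89×200 + 11.6×10⁻⁶×89×320 + 16.3×10⁻⁶×89×750 = 1.618 mm.
Since the ends are fixed, an axial force P builds up, equal in every segment, with P · Σ Lᵢ/(AᵢEᵢ) = δ_free.
Σ Lᵢ/(AᵢEᵢ) = 200/(2100×32×10³) + 320/(1450×206×10³) + 750/(1525×196×10³) = 6.557×10⁻⁶ mm/N.
Hence P = δ_free / Σ(L/AE) = 1.618/6.557×10⁻⁶ = 246.7 kN (compressive).
For the stainless steel segment, free thermal change = 16.3×10⁻⁶×89×750 = 1.088 mm and elastic change from P = 246700×750/(1525×196×10³) = 0.6191 mm; these oppose, so the net change is 0.469 mm (segment lengthens).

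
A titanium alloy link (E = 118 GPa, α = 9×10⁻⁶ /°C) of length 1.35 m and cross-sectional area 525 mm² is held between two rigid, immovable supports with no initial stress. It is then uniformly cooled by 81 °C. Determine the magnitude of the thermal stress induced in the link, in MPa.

With length fixed, the mechanical strain must cancel the thermal strain αΔT = 9×10⁻⁶ × 81 = 729×10⁻⁶.
The stress required to suppress this strain is σ = Eε = 118×10³ × 729×10⁻⁶ = 86.02 MPa, tensile since the link is trying to contract.

σ ≈ 86 MPa (tensile)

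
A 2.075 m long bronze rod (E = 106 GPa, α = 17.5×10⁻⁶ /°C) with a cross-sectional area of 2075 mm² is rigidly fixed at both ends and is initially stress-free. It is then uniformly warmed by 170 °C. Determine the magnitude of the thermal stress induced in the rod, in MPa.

The supports are rigid, so the total axial strain is zero. The restrained thermal strain is ε = αΔT = 17.5×10⁻⁶ × 170 = 2975×10⁻⁶.
σ = EαΔT = 106×10³ × 17.5×10⁻⁶ × 170 = 315.4 MPa (compressive; the rod is trying to expand).

σ ≈ 315 MPa (compressive)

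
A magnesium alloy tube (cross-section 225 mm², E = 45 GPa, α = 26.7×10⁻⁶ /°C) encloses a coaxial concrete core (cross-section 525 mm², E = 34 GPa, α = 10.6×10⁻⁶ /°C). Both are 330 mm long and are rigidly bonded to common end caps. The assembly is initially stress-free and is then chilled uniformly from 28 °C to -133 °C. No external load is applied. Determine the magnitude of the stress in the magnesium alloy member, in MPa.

The magnesium alloy has the larger α, so on cooling it would change length more than the concrete if both were free. The rigid plates force a common final length, so the magnesium alloy is put into tension and the concrete into compression, with equal and opposite forces P (no external load).
Equating the net (thermal + elastic) strains gives |α₁ − α₂|·ΔT = P·[1/(A₁E₁) + 1/(A₂E₂)].
|α₁ − α₂|·ΔT = 16.1×10⁻⁶ × 161 = 0.002592.
1/(A₁E₁) + 1/(A₂E₂) = 1/(225×45×10³) + 1/(525×34×10³) = 1.548×10⁻⁷ N⁻¹.
So P = 0.002592 / 1.548×10⁻⁷ = 16.75 kN.
σ_{magnesium alloy} = P/A₁ = 16750/225 = 74.43 MPa, tensile.

σ ≈ 74.4 MPa (tensile)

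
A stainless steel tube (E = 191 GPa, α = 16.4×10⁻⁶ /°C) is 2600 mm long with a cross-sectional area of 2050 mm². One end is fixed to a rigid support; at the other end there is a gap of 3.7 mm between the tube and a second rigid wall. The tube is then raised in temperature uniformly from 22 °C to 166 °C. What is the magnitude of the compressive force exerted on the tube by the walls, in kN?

P ≈ 367 kN

Free thermal elongation = αΔT L = 16.4×10⁻⁶ × 144 × 2600 = 6.14 mm.
This exceeds the 3.7 mm gap, so the wall pushes back. The portion of expansion that must be recovered elastically is δ_free − gap = 6.14 − 3.7 = 2.44 mm.
That suppressed elongation corresponds to σ = E·Δ/L = 191×10³ × 2.44/2600 = 179.3 MPa.
Force on the wall = σA = 179.3 × 2050 mm² = 367.5 kN.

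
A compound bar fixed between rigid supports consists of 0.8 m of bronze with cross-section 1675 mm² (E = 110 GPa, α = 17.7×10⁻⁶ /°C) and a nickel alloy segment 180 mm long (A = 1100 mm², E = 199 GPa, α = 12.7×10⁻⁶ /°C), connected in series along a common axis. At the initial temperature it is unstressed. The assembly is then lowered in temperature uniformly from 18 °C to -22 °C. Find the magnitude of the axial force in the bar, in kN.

P ≈ 127 kN (tensile)

Free thermal contraction of the whole bar: Σ αᵢΔT Lᵢ = 17.7×10⁻⁶×40×800 + 12.7×10⁻⁶×40×180 = 0.6578 mm.
Since the ends are fixed, an axial force P builds up, equal in every segment, with P · Σ Lᵢ/(AᵢEᵢ) = δ_free.
The series flexibility is Σ Lᵢ/(AᵢEᵢ) = 800/(1675×110×10³) + 180/(1100×199×10³) = 5.164×10⁻⁶ mm/N.
P = 0.6578 / 5.164×10⁻⁶ = 127400 N = 127.4 kN, tensile.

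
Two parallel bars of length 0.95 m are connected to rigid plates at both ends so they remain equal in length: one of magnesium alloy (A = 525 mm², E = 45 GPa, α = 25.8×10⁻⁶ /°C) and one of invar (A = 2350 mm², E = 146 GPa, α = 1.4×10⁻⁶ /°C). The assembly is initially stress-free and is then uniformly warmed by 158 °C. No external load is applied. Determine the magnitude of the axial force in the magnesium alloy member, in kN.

The magnesium alloy has the larger α, so on heating it would change length more than the invar if both were free. The rigid plates force a common final length, so the magnesium alloy is put into compression and the invar into tension, with equal and opposite forces P (no external load).
Setting the final lengths equal and cancelling L: (α₁ − α₂)ΔT = P/(A₁E₁) + P/(A₂E₂).
|α₁ − α₂|·ΔT = 24.4×10⁻⁶ × 158 = 0.003855.
1/(A₁E₁) + 1/(A₂E₂) = 1/(525×45×10³) + 1/(2350×146×10³) = 4.524×10⁻⁸ N⁻¹.
P = 0.003855 / 4.524×10⁻⁸ = 85210 N = 85.21 kN.

P ≈ 85.2 kN (compressive in the magnesium alloy)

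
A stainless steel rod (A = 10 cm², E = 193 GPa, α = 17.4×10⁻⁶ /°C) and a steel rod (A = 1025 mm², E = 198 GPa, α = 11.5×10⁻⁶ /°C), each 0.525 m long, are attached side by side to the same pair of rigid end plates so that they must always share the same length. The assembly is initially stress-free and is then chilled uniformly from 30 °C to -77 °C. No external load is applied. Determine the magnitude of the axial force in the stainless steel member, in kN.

Both members must finish at the same length. With the larger α, the stainless steel tends to over-contract; the plates restrain it, putting the stainless steel in tension and the steel in compression. With no external load the two internal forces are equal and opposite, magnitude P.
Setting the final lengths equal and cancelling L: (α₁ − α₂)ΔT = P/(A₁E₁) + P/(A₂E₂).
|α₁ − α₂|·ΔT = 5.9×10⁻⁶ × 107 = 0.0006313.
1/(A₁E₁) + 1/(A₂E₂) = 1/(1000×193×10³) + 1/(1025×198×10³) = 1.011×10⁻⁸ N⁻¹.
P = 0.0006313 / 1.011×10⁻⁸ = 62450 N = 62.45 kN.

P ≈ 62.5 kN (tensile in the stainless steel)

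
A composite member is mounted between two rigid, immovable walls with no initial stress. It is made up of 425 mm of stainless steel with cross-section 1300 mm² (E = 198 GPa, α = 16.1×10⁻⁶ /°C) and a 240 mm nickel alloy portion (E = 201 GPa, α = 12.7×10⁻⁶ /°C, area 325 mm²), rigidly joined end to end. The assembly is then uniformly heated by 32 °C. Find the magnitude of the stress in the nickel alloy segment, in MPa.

With the walls removed the bar would change length by δ_free = Σ αᵢΔT Lᵢ = 16.1×10⁻⁶×32×425 + 12.7×10⁻⁶×32×240 = 0.3165 mm.
The walls prevent any net length change, so an axial force P (same in every segment) develops. Compatibility: P · Σ Lᵢ/(AᵢEᵢ) = δ_free.
The series flexibility is Σ Lᵢ/(AᵢEᵢ) = 425/(1300×198×10³) + 240/(325×201×10³) = 5.325×10⁻⁶ mm/N.
Hence P = δ_free / Σ(L/AE) = 0.3165/5.325×10⁻⁶ = 59.44 kN (compressive).
σ_{nickel alloy} = P / A = 59440 / 325 = 182.9 MPa.

σ ≈ 183 MPa (compressive)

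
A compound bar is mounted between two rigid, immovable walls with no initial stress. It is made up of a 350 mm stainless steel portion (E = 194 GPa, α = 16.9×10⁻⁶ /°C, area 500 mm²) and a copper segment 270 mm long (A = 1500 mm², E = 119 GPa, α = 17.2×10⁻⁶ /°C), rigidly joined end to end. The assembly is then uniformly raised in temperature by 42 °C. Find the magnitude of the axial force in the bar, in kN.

Free thermal expansion of the whole bar: Σ αᵢΔT Lᵢ = 16.9×10⁻⁶×42×350 + 17.2×10⁻⁶×42×270 = 0.4435 mm.
Since the ends are fixed, an axial force P builds up, equal in every segment, with P · Σ Lᵢ/(AᵢEᵢ) = δ_free.
The series flexibility is Σ Lᵢ/(AᵢEᵢ) = 350/(500×194×10³) + 270/(1500×119×10³) = 5.121×10⁻⁶ mm/N.
So P = 0.4435 / 5.121×10⁻⁶ = 86.6 kN, compressive.

P ≈ 86.6 kN (compressive)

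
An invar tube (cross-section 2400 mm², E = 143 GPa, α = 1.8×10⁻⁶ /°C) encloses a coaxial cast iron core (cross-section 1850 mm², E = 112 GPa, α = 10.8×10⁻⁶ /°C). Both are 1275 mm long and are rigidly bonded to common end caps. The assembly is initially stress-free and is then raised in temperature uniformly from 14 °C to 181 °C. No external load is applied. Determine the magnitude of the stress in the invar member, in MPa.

σ ≈ 80.9 MPa (tensile)

The cast iron has the larger α, so on heating it would change length more than the invar if both were free. The rigid plates force a common final length, so the cast iron is put into compression and the invar into tension, with equal and opposite forces P (no external load).
Setting the final lengths equal and cancelling L: (α₁ − α₂)ΔT = P/(A₁E₁) + P/(A₂E₂).
|α₁ − α₂|·ΔT = 9×10⁻⁶ × 167 = 0.001503.
1/(A₁E₁) + 1/(A₂E₂) = 1/(2400×143×10³) + 1/(1850×112×10³) = 7.74×10⁻⁹ N⁻¹.
So P = 0.001503 / 7.74×10⁻⁹ = 194.2 kN.
σ_{invar} = P/A₁ = 194200/2400 = 80.91 MPa, tensile.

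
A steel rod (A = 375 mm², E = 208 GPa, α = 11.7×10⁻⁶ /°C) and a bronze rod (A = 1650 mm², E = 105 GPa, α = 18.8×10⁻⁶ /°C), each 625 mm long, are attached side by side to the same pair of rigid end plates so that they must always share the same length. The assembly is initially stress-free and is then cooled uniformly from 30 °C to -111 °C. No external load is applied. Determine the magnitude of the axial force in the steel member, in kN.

P ≈ 53.8 kN (compressive in the steel)

Equilibrium of a rigid end plate with no external load gives equal and opposite internal forces ±P in the two members. Since α_{bronze} > α_{steel}, cooling drives the bronze into tension and the steel into compression.
Compatibility of the two members (thermal + elastic change equal): (α₁ − α₂)ΔT = P·[1/(A₁E₁) + 1/(A₂E₂)].
|α₁ − α₂|·ΔT = 7.1×10⁻⁶ × 141 = 0.001001.
1/(A₁E₁) + 1/(A₂E₂) = 1/(375×208×10³) + 1/(1650×105×10³) = 1.859×10⁻⁸ N⁻¹.
P = 0.001001 / 1.859×10⁻⁸ = 53840 N = 53.84 kN.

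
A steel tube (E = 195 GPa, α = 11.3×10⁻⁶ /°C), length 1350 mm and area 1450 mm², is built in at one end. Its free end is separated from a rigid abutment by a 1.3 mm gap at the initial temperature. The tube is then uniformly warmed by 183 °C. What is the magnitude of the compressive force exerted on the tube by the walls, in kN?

Free thermal elongation = αΔT L = 11.3×10⁻⁶ × 183 × 1350 = 2.792 mm.
This exceeds the 1.3 mm gap, so the wall pushes back. The portion of expansion that must be recovered elastically is δ_free − gap = 2.792 − 1.3 = 1.492 mm.
So σ = E(δ_free − g)/L = 195×10³ × 1.492/1350 = 215.5 MPa.
Force on the wall = σA = 215.5 × 1450 mm² = 312.4 kN.

P ≈ 312 kN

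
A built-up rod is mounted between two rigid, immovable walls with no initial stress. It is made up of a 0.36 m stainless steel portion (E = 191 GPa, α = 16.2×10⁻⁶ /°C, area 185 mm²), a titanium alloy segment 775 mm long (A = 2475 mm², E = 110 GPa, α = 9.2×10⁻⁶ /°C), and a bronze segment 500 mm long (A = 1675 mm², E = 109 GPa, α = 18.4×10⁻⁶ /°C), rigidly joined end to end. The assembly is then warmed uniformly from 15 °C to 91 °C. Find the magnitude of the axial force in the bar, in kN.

Free thermal expansion of the whole bar: Σ αᵢΔT Lᵢ = 16.2×10⁻⁶×76×360 + 9.2×10⁻⁶×76×775 + 18.4×10⁻⁶×76×500 = 1.684 mm.
Since the ends are fixed, an axial force P builds up, equal in every segment, with P · Σ Lᵢ/(AᵢEᵢ) = δ_free.
The series flexibility is Σ Lᵢ/(AᵢEᵢ) = 360/(185×191×10³) + 775/(2475×110×10³) + 500/(1675×109×10³) = 1.577×10⁻⁵ mm/N.
Hence P = δ_free / Σ(L/AE) = 1.684/1.577×10⁻⁵ = 106.8 kN (compressive).

P ≈ 107 kN (compressive)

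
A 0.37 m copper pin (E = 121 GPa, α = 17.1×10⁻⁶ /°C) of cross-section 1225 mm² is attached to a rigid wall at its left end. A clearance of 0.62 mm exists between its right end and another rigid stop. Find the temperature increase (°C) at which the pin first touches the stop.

ΔT ≈ 98 °C

The gap closes when αΔT L = 0.62 mm, since the pin is still unstressed at that instant.
So ΔT = g/(αL) = 0.62/(17.1×10⁻⁶ × 370) = 97.99 °C.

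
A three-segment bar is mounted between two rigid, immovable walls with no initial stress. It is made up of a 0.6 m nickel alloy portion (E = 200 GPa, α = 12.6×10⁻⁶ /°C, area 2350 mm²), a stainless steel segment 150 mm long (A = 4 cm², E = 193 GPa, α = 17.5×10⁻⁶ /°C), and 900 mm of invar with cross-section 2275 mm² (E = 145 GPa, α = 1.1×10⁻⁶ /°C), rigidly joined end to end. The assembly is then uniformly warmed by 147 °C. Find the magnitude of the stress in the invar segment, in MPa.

σ ≈ 121 MPa (compressive)

Free thermal expansion of the whole bar: Σ αᵢΔT Lᵢ = 12.6×10⁻⁶×147×600 + 17.5×10⁻⁶×147×150 + 1.1×10⁻⁶×147×900 = 1.643 mm.
The walls prevent any net length change, so an axial force P (same in every segment) develops. Compatibility: P · Σ Lᵢ/(AᵢEᵢ) = δ_free.
The series flexibility is Σ Lᵢ/(AᵢEᵢ) = 600/(2350×200×10³) + 150/(400×193×10³) + 900/(2275×145×10³) = 5.948×10⁻⁶ mm/N.
P = 1.643 / 5.948×10⁻⁶ = 276200 N = 276.2 kN, compressive.
σ_{invar} = P / A = 276200 / 2275 = 121.4 MPa.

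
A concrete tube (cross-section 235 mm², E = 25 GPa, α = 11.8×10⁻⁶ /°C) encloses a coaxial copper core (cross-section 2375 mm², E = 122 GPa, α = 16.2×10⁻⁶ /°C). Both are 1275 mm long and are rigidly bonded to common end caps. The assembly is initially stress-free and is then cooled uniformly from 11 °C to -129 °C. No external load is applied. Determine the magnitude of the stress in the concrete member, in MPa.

σ ≈ 15.1 MPa (compressive)

The copper has the larger α, so on cooling it would change length more than the concrete if both were free. The rigid plates force a common final length, so the copper is put into tension and the concrete into compression, with equal and opposite forces P (no external load).
Compatibility of the two members (thermal + elastic change equal): (α₁ − α₂)ΔT = P·[1/(A₁E₁) + 1/(A₂E₂)].
|α₁ − α₂|·ΔT = 4.4×10⁻⁶ × 140 = 0.000616.
1/(A₁E₁) + 1/(A₂E₂) = 1/(235×25×10³) + 1/(2375×122×10³) = 1.737×10⁻⁷ N⁻¹.
P = 0.000616 / 1.737×10⁻⁷ = 3547 N = 3.547 kN.
σ_{concrete} = P/A₁ = 3547/235 = 15.09 MPa, compressive.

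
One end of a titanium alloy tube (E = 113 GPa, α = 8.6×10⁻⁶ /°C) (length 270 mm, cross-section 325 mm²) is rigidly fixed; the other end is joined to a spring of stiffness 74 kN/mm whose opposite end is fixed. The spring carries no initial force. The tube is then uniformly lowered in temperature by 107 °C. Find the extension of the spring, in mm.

δ ≈ 0.161 mm

Free thermal contraction: δ_free = αΔT L = 8.6×10⁻⁶ × 107 × 270 = 0.2485 mm.
Let P be the tensile force in the spring. The tube extends elastically by PL/(AE) and the spring stretches by P/k; together these equal δ_free.
So P = δ_free / [L/(AE) + 1/k] = 0.2485 / [ 270/(325×113×10³) + 1/(74×10³) ].
P = 0.2485 / 2.087×10⁻⁵ = 11910 N.
Spring extension = P/k = 11910/(74×10³) = 0.1609 mm.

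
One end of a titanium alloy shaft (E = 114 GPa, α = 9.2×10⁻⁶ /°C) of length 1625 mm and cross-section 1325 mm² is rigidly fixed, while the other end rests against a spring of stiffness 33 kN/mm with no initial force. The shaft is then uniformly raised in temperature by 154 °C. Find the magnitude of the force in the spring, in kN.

Free thermal expansion: δ_free = αΔT L = 9.2×10⁻⁶ × 154 × 1625 = 2.302 mm.
With a force P in the spring, the elastic change of the shaft is PL/(AE) and that of the spring is P/k; compatibility requires their sum to equal δ_free.
So P = δ_free / [L/(AE) + 1/k] = 2.302 / [ 1625/(1325×114×10³) + 1/(33×10³) ].
P = 2.302 / 4.106×10⁻⁵ = 56070 N.

P ≈ 56.1 kN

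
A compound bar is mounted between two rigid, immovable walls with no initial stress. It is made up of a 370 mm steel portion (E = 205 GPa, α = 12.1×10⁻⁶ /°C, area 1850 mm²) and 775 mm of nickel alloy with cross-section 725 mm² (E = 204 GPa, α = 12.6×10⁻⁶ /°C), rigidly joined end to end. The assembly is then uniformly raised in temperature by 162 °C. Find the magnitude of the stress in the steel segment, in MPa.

σ ≈ 201 MPa (compressive)

With the walls removed the bar would change length by δ_free = Σ αᵢΔT Lᵢ = 12.1×10⁻⁶×162×370 + 12.6×10⁻⁶×162×775 = 2.307 mm.
The rigid supports impose zero overall length change; the single axial force P common to all segments must satisfy P Σ Lᵢ/(AᵢEᵢ) = δ_free.
The series flexibility is Σ Lᵢ/(AᵢEᵢ) = 370/(1850×205×10³) + 775/(725×204×10³) = 6.216×10⁻⁶ mm/N.
P = 2.307 / 6.216×10⁻⁶ = 371200 N = 371.2 kN, compressive.
σ_{steel} = P / A = 371200 / 1850 = 200.6 MPa.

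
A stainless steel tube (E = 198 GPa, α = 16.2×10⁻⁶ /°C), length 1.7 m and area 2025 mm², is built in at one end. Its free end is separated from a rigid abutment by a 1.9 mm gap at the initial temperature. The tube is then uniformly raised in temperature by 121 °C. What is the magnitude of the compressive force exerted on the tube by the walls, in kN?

P ≈ 338 kN

Unrestrained expansion: δ_free = αΔT L = 16.2×10⁻⁶ × 121 × 1700 = 3.332 mm.
After closing the 1.9 mm clearance, 3.332 − 1.9 = 1.432 mm of expansion remains to be suppressed by the wall.
Compatibility: PL/(AE) = 1.432 mm, so σ = P/A = E × (1.432/1700) = 166.8 MPa.
Force on the wall = σA = 166.8 × 2025 mm² = 337.8 kN.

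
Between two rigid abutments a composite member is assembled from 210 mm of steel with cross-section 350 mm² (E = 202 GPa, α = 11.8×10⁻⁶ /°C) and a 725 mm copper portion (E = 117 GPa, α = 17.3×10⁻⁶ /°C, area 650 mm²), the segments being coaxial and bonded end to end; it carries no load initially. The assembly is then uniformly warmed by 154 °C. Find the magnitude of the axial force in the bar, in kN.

Free thermal expansion of the whole bar: Σ αᵢΔT Lᵢ = 11.8×10⁻⁶×154×210 + 17.3×10⁻⁶×154×725 = 2.313 mm.
Since the ends are fixed, an axial force P builds up, equal in every segment, with P · Σ Lᵢ/(AᵢEᵢ) = δ_free.
Σ Lᵢ/(AᵢEᵢ) = 210/(350×202×10³) + 725/(650×117×10³) = 1.25×10⁻⁵ mm/N.
So P = 2.313 / 1.25×10⁻⁵ = 185 kN, compressive.

P ≈ 185 kN (compressive)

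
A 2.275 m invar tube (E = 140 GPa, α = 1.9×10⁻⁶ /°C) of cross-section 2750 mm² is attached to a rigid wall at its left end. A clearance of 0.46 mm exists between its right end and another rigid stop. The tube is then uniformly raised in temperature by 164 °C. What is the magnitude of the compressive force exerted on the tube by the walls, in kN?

If the wall were absent the tube would grow by αΔT L = 1.9×10⁻⁶ × 164 × 2275 = 0.7089 mm.
The gap closes (δ_free > 0.46 mm) and the wall then resists a further 0.7089 − 0.46 = 0.2489 mm of expansion.
That suppressed elongation corresponds to σ = E·Δ/L = 140×10³ × 0.2489/2275 = 15.32 MPa.
Force on the wall = σA = 15.32 × 2750 mm² = 42.12 kN.

P ≈ 42.1 kN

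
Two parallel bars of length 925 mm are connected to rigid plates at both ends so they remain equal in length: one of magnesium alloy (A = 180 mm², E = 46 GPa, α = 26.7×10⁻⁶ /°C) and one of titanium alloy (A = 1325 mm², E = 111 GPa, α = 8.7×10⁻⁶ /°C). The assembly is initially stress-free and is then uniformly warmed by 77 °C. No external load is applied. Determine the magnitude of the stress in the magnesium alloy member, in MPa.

Equilibrium of a rigid end plate with no external load gives equal and opposite internal forces ±P in the two members. Since α_{magnesium alloy} > α_{titanium alloy}, heating drives the magnesium alloy into compression and the titanium alloy into tension.
Equating the net (thermal + elastic) strains gives |α₁ − α₂|·ΔT = P·[1/(A₁E₁) + 1/(A₂E₂)].
|α₁ − α₂|·ΔT = 18×10⁻⁶ × 77 = 0.001386.
1/(A₁E₁) + 1/(A₂E₂) = 1/(180×46×10³) + 1/(1325×111×10³) = 1.276×10⁻⁷ N⁻¹.
So P = 0.001386 / 1.276×10⁻⁷ = 10.86 kN.
σ_{magnesium alloy} = P/A₁ = 10860/180 = 60.36 MPa, compressive.

σ ≈ 60.4 MPa (compressive)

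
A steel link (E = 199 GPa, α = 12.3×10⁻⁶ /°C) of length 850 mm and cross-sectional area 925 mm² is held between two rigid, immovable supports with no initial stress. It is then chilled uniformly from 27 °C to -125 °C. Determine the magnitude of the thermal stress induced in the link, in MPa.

The supports are rigid, so the total axial strain is zero. The restrained thermal strain is ε = αΔT = 12.3×10⁻⁶ × 152 = 1869.6×10⁻⁶.
Hence σ = E·αΔT = 199×10³ × 1869.6×10⁻⁶ = 372.1 MPa, tensile.

σ ≈ 372 MPa (tensile)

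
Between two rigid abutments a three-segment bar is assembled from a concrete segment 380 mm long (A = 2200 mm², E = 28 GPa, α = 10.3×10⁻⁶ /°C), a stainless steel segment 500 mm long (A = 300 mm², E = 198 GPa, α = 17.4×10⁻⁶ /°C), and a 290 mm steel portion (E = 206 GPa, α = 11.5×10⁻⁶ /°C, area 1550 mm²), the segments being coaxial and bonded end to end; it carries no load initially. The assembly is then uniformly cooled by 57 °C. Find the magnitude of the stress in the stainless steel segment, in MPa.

If the supports were absent, the total length change would be Σ αᵢΔT Lᵢ = 10.3×10⁻⁶×57×380 + 17.4×10⁻⁶×57×500 + 11.5×10⁻⁶×57×290 = 0.9091 mm.
Since the ends are fixed, an axial force P builds up, equal in every segment, with P · Σ Lᵢ/(AᵢEᵢ) = δ_free.
The series flexibility is Σ Lᵢ/(AᵢEᵢ) = 380/(2200×28×10³) + 500/(300×198×10³) + 290/(1550×206×10³) = 1.549×10⁻⁵ mm/N.
So P = 0.9091 / 1.549×10⁻⁵ = 58.67 kN, tensile.
σ_{stainless steel} = P / A = 58670 / 300 = 195.6 MPa.

σ ≈ 196 MPa (tensile)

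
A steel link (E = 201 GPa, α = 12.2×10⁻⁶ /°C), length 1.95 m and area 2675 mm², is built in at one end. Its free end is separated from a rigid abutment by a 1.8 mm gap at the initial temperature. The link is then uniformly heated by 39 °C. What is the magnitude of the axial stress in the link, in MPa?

σ ≈ 0 MPa

Free thermal elongation = αΔT L = 12.2×10⁻⁶ × 39 × 1950 = 0.9278 mm.
Since δ_free = 0.928 mm is less than the 1.8 mm gap, the link never touches the wall. No axial force develops.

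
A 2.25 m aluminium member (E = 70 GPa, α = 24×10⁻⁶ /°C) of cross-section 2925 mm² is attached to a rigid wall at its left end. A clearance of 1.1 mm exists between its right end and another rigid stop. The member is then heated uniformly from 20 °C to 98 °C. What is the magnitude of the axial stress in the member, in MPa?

σ ≈ 96.8 MPa (compressive)

Unrestrained expansion: δ_free = αΔT L = 24×10⁻⁶ × 78 × 2250 = 4.212 mm.
This exceeds the 1.1 mm gap, so the wall pushes back. The portion of expansion that must be recovered elastically is δ_free − gap = 4.212 − 1.1 = 3.112 mm.
So σ = E(δ_free − g)/L = 70×10³ × 3.112/2250 = 96.82 MPa.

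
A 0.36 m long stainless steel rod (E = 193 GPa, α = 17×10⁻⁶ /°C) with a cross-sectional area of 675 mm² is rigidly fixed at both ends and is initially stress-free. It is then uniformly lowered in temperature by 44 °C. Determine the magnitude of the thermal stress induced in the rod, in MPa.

Because both ends are immovable the net strain is zero, and the suppressed thermal strain is αΔT = 17×10⁻⁶ × 44 = 748×10⁻⁶.
Hence σ = E·αΔT = 193×10³ × 748×10⁻⁶ = 144.4 MPa, tensile.

σ ≈ 144 MPa (tensile)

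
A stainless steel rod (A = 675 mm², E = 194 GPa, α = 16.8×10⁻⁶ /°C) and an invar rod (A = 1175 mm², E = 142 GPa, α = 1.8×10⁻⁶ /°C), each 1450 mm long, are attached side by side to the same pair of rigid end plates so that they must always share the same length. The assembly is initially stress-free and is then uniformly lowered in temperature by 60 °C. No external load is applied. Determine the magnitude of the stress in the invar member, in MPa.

The stainless steel has the larger α, so on cooling it would change length more than the invar if both were free. The rigid plates force a common final length, so the stainless steel is put into tension and the invar into compression, with equal and opposite forces P (no external load).
Equating the net (thermal + elastic) strains gives |α₁ − α₂|·ΔT = P·[1/(A₁E₁) + 1/(A₂E₂)].
|α₁ − α₂|·ΔT = 15×10⁻⁶ × 60 = 0.0009.
1/(A₁E₁) + 1/(A₂E₂) = 1/(675×194×10³) + 1/(1175×142×10³) = 1.363×10⁻⁸ N⁻¹.
So P = 0.0009 / 1.363×10⁻⁸ = 66.03 kN.
σ_{invar} = P/A₂ = 66030/1175 = 56.2 MPa, compressive.

σ ≈ 56.2 MPa (compressive)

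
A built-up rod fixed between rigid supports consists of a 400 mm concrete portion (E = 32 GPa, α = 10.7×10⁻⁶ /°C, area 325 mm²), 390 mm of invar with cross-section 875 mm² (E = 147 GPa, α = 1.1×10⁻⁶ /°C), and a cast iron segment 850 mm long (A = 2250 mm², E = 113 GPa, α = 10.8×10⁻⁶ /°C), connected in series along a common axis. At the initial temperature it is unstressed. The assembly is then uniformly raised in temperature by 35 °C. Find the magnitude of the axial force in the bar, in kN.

P ≈ 10.8 kN (compressive)

If the supports were absent, the total length change would be Σ αᵢΔT Lᵢ = 10.7×10⁻⁶×35×400 + 1.1×10⁻⁶×35×390 + 10.8×10⁻⁶×35×850 = 0.4861 mm.
The walls prevent any net length change, so an axial force P (same in every segment) develops. Compatibility: P · Σ Lᵢ/(AᵢEᵢ) = δ_free.
The series flexibility is Σ Lᵢ/(AᵢEᵢ) = 400/(325×32×10³) + 390/(875×147×10³) + 850/(2250×113×10³) = 4.484×10⁻⁵ mm/N.
So P = 0.4861 / 4.484×10⁻⁵ = 10.84 kN, compressive.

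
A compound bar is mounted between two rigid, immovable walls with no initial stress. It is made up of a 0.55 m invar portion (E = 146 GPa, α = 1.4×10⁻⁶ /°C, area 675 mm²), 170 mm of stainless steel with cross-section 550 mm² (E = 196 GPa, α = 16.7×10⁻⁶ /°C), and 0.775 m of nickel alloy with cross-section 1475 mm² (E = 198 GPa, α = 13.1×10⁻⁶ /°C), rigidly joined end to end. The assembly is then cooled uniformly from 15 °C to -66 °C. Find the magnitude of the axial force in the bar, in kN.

P ≈ 114 kN (tensile)

Free thermal contraction of the whole bar: Σ αᵢΔT Lᵢ = 1.4×10⁻⁶×81×550 + 16.7×10⁻⁶×81×170 + 13.1×10⁻⁶×81×775 = 1.115 mm.
Since the ends are fixed, an axial force P builds up, equal in every segment, with P · Σ Lᵢ/(AᵢEᵢ) = δ_free.
The series flexibility is Σ Lᵢ/(AᵢEᵢ) = 550/(675×146×10³) + 170/(550×196×10³) + 775/(1475×198×10³) = 9.812×10⁻⁶ mm/N.
Hence P = δ_free / Σ(L/AE) = 1.115/9.812×10⁻⁶ = 113.6 kN (tensile).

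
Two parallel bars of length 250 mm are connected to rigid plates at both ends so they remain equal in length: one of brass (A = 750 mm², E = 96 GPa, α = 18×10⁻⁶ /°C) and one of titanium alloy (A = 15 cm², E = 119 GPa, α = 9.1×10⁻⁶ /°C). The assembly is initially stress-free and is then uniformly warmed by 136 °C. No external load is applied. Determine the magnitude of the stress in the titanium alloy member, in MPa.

σ ≈ 41.4 MPa (tensile)

The brass has the larger α, so on heating it would change length more than the titanium alloy if both were free. The rigid plates force a common final length, so the brass is put into compression and the titanium alloy into tension, with equal and opposite forces P (no external load).
Compatibility of the two members (thermal + elastic change equal): (α₁ − α₂)ΔT = P·[1/(A₁E₁) + 1/(A₂E₂)].
|α₁ − α₂|·ΔT = 8.9×10⁻⁶ × 136 = 0.00121.
1/(A₁E₁) + 1/(A₂E₂) = 1/(750×96×10³) + 1/(1500×119×10³) = 1.949×10⁻⁸ N⁻¹.
P = 0.00121 / 1.949×10⁻⁸ = 62100 N = 62.1 kN.
σ_{titanium alloy} = P/A₂ = 62100/1500 = 41.4 MPa, tensile.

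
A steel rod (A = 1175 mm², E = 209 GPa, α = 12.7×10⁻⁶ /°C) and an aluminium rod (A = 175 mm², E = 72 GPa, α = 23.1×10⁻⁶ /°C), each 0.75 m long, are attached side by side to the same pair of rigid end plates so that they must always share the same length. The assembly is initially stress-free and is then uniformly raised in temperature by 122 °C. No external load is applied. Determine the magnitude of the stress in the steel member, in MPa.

Both members must finish at the same length. With the larger α, the aluminium tends to over-expand; the plates restrain it, putting the aluminium in compression and the steel in tension. With no external load the two internal forces are equal and opposite, magnitude P.
Setting the final lengths equal and cancelling L: (α₁ − α₂)ΔT = P/(A₁E₁) + P/(A₂E₂).
|α₁ − α₂|·ΔT = 10.4×10⁻⁶ × 122 = 0.001269.
1/(A₁E₁) + 1/(A₂E₂) = 1/(1175×209×10³) + 1/(175×72×10³) = 8.344×10⁻⁸ N⁻¹.
So P = 0.001269 / 8.344×10⁻⁸ = 15.21 kN.
σ_{steel} = P/A₁ = 15210/1175 = 12.94 MPa, tensile.

σ ≈ 12.9 MPa (tensile)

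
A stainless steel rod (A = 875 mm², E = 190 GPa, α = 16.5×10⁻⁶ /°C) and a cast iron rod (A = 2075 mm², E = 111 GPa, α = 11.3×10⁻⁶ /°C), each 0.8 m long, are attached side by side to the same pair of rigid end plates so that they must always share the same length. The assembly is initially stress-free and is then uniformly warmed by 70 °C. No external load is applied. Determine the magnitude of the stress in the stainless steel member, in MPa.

Equilibrium of a rigid end plate with no external load gives equal and opposite internal forces ±P in the two members. Since α_{stainless steel} > α_{cast iron}, heating drives the stainless steel into compression and the cast iron into tension.
Compatibility of the two members (thermal + elastic change equal): (α₁ − α₂)ΔT = P·[1/(A₁E₁) + 1/(A₂E₂)].
|α₁ − α₂|·ΔT = 5.2×10⁻⁶ × 70 = 0.000364.
1/(A₁E₁) + 1/(A₂E₂) = 1/(875×190×10³) + 1/(2075×111×10³) = 1.036×10⁻⁸ N⁻¹.
P = 0.000364 / 1.036×10⁻⁸ = 35150 N = 35.15 kN.
σ_{stainless steel} = P/A₁ = 35150/875 = 40.17 MPa, compressive.

σ ≈ 40.2 MPa (compressive)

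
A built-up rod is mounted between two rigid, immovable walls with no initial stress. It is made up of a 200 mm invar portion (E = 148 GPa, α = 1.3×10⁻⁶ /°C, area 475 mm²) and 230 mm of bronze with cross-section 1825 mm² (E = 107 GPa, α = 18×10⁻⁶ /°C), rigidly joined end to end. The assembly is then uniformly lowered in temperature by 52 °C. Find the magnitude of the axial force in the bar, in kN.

Free thermal contraction of the whole bar: Σ αᵢΔT Lᵢ = 1.3×10⁻⁶×52×200 + 18×10⁻⁶×52×230 = 0.2288 mm.
Since the ends are fixed, an axial force P builds up, equal in every segment, with P · Σ Lᵢ/(AᵢEᵢ) = δ_free.
Σ Lᵢ/(AᵢEᵢ) = 200/(475×148×10³) + 230/(1825×107×10³) = 4.023×10⁻⁶ mm/N.
So P = 0.2288 / 4.023×10⁻⁶ = 56.88 kN, tensile.

P ≈ 56.9 kN (tensile)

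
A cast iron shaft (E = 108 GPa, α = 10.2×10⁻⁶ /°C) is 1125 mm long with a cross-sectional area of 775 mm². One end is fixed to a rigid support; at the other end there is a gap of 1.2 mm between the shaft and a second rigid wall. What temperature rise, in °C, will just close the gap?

ΔT ≈ 105 °C

Contact occurs when the free expansion equals the gap: αΔT L = 1.2 mm.
ΔT = 1.2 / (10.2×10⁻⁶ × 1125) = 104.6 °C.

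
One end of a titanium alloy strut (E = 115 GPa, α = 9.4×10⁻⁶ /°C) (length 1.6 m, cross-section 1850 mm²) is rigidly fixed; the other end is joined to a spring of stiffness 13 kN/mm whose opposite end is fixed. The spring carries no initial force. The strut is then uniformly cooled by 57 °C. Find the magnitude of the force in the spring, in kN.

The unrestrained thermal change is αΔT L = 9.4×10⁻⁶ × 57 × 1600 = 0.8573 mm.
With a force P in the spring, the elastic change of the strut is PL/(AE) and that of the spring is P/k; compatibility requires their sum to equal δ_free.
So P = δ_free / [L/(AE) + 1/k] = 0.8573 / [ 1600/(1850×115×10³) + 1/(13×10³) ].
P = 0.8573 / 8.444×10⁻⁵ = 10150 N.

P ≈ 10.2 kN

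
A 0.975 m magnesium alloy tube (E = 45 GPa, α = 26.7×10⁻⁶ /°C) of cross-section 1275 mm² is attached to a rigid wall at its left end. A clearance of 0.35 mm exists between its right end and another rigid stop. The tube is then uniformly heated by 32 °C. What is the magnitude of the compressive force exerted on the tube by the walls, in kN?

If the wall were absent the tube would grow by αΔT L = 26.7×10⁻⁶ × 32 × 975 = 0.833 mm.
This exceeds the 0.35 mm gap, so the wall pushes back. The portion of expansion that must be recovered elastically is δ_free − gap = 0.833 − 0.35 = 0.483 mm.
Compatibility: PL/(AE) = 0.483 mm, so σ = P/A = E × (0.483/975) = 22.29 MPa.
P = σA = 22.29 × 1275 = 28.43 kN.

P ≈ 28.4 kN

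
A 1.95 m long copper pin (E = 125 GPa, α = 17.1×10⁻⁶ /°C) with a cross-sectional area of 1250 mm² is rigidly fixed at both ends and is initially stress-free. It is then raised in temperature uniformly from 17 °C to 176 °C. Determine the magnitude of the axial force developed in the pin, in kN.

P ≈ 425 kN (compressive)

Full restraint means ε = 0, so the stress is σ = EαΔT = 125×10³ × 17.1×10⁻⁶ × 159 = 339.9 MPa.
P = AEαΔT = 1250 × 125×10³ × 17.1×10⁻⁶ × 159 = 424.8 kN (compressive).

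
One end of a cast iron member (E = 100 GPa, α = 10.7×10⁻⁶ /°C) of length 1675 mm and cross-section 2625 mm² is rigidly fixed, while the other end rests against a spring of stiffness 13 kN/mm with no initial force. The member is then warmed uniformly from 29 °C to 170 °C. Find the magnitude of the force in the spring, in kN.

P ≈ 30.3 kN

The unrestrained thermal change is αΔT L = 10.7×10⁻⁶ × 141 × 1675 = 2.527 mm.
With a force P in the spring, the elastic change of the member is PL/(AE) and that of the spring is P/k; compatibility requires their sum to equal δ_free.
So P = δ_free / [L/(AE) + 1/k] = 2.527 / [ 1675/(2625×100×10³) + 1/(13×10³) ].
P = 2.527 / 8.33×10⁻⁵ = 30340 N.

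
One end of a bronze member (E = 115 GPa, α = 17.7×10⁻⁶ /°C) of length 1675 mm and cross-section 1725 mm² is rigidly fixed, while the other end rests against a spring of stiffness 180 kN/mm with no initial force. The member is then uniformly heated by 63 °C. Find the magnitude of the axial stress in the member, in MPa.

Free thermal expansion: δ_free = αΔT L = 17.7×10⁻⁶ × 63 × 1675 = 1.868 mm.
Let P be the compressive force at the spring. The member shortens elastically by PL/(AE) and the spring compresses by P/k; together these equal δ_free.
So P = δ_free / [L/(AE) + 1/k] = 1.868 / [ 1675/(1725×115×10³) + 1/(180×10³) ].
P = 1.868 / 1.4×10⁻⁵ = 133400 N.
σ = P/A = 133400/1725 = 77.35 MPa.

σ ≈ 77.3 MPa (compressive)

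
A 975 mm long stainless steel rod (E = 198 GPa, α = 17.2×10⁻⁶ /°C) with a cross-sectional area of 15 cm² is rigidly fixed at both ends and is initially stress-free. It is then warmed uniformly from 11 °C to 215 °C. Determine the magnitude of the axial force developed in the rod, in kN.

Full restraint means ε = 0, so the stress is σ = EαΔT = 198×10³ × 17.2×10⁻⁶ × 204 = 694.7 MPa.
Then P = σA = 694.7 × 1500 mm² = 1042 kN, compressive.

P ≈ 1040 kN (compressive)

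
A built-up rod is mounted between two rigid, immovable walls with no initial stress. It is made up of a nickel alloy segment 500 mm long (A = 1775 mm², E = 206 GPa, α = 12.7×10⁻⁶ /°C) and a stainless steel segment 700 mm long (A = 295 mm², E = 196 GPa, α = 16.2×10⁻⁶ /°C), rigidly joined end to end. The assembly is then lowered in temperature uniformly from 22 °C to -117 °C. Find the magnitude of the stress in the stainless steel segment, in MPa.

With the walls removed the bar would change length by δ_free = Σ αᵢΔT Lᵢ = 12.7×10⁻⁶×139×500 + 16.2×10⁻⁶×139×700 = 2.459 mm.
Since the ends are fixed, an axial force P builds up, equal in every segment, with P · Σ Lᵢ/(AᵢEᵢ) = δ_free.
Σ Lᵢ/(AᵢEᵢ) = 500/(1775×206×10³) + 700/(295×196×10³) = 1.347×10⁻⁵ mm/N.
So P = 2.459 / 1.347×10⁻⁵ = 182.5 kN, tensile.
σ_{stainless steel} = P / A = 182500 / 295 = 618.6 MPa.

σ ≈ 619 MPa (tensile)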